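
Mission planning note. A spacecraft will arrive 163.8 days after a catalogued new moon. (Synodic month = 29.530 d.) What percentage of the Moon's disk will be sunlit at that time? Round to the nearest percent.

98%

163.8/29.530 = 5.547 lunations, so 5 complete cycles and 16.15 d into the next.
The Moon has covered 16.15/29.530 of its cycle, so θ ≈ 360° × 16.15/29.530 = 196.9°.
cos 196.9° = (-0.957), so f = (1 − (-0.957))/2 = 0.978, so 98%.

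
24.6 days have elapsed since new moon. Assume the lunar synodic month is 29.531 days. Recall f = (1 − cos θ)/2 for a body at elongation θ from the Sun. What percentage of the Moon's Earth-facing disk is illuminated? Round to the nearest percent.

The Moon has covered 24.6/29.531 of its cycle, so θ ≈ 360° × 24.6/29.531 = 299.9°.
cos 299.9° = 0.498, so f = (1 − 0.498)/2 = 0.251, so 25%.

25%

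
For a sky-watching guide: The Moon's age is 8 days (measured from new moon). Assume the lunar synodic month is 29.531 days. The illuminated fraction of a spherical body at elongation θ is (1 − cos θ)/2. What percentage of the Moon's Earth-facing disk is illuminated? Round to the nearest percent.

Phase angle: θ = 360°·(8 d)/(29.531 d) = 97.5°.
cos 97.5° = (-0.131), so f = (1 − (-0.131))/2 = 0.565, so 57%.

57%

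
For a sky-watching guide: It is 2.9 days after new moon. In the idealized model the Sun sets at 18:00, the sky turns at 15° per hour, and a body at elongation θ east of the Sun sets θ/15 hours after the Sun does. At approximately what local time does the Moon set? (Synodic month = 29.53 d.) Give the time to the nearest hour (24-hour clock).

20:00

The Moon has covered 2.9/29.53 of its cycle, so θ ≈ 360° × 2.9/29.53 = 35.4°.
At 15° of sky rotation per hour, 35.4° corresponds to a 2.36 h lag.
18:00 + 2.36 h ≈ 20:21 → 20:00 to the nearest hour.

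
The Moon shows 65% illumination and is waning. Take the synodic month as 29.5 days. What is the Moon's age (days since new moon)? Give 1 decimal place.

From f = (1 − cos θ)/2: cos θ = 1 − 2×0.65 = -0.300; arccos → 107.5°.
Since the Moon is past full (waning), take the reflex angle: θ = 360° − 107.5° = 252.5°.
At 360°/29.5 d per day, 252.5° corresponds to 20.69 days.

20.7 days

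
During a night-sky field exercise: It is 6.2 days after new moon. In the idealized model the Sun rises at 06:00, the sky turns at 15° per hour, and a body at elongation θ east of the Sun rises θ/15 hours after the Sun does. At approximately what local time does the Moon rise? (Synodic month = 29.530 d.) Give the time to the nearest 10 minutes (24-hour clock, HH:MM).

The Moon has covered 6.2/29.530 of its cycle, so θ ≈ 360° × 6.2/29.530 = 75.6°.
Delay after the Sun = 75.6° / (15°/h) ≈ 5.04 h.
06:00 + 5.039 h ≈ 11:02 → 11:00 to the nearest ten minutes.

11:00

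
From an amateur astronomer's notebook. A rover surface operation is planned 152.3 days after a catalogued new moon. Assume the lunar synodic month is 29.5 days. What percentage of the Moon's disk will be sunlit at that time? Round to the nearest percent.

152.3/29.5 = 5.163 lunations, so 5 complete cycles and 4.80 d into the next.
Phase angle: θ = 360°·(4.80 d)/(29.5 d) = 58.6°.
With cos θ = 0.521, the lit fraction is (1 − 0.521)/2 ≈ 0.239, so 24%.

24%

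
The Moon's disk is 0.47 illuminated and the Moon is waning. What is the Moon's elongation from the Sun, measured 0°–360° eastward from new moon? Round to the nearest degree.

273°

From f = (1 − cos θ)/2: cos θ = 1 − 2×0.47 = 0.060; arccos → 86.6°.
A waning Moon lies in 180°–360°, so θ = 360° − 86.6° = 273.4°.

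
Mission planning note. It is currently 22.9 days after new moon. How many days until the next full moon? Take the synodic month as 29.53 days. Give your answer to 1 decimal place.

21.4 days

Full moon is 0.5 of the way through the cycle: age 0.5 × 29.53 = 14.765 d.
This lunation's full moon (14.765 d) has passed, so add one period: 44.295 − 22.9 = 21.395 days.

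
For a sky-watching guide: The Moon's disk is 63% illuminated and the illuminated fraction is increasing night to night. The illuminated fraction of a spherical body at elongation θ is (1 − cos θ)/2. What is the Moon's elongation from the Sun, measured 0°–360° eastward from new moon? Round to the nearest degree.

105°

cos θ = 1 − 2f = -0.260, giving a principal value of 105.1°.
The Moon is waxing (0°–180°), so θ = 105.1° directly.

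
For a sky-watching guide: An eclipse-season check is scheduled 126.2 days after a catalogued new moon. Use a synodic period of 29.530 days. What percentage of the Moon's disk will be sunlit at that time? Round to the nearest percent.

Reduce mod P: 126.2 − 4×29.530 = 8.08 d into the current lunation.
Phase angle: θ = 360°·(8.08 d)/(29.530 d) = 98.5°.
With cos θ = (-0.148), the lit fraction is (1 − (-0.148))/2 ≈ 0.574, so 57%.

57%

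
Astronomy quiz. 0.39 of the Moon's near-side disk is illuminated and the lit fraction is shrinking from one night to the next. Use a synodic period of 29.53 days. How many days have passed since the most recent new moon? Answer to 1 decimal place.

23.2 days

Invert f = (1 − cos θ)/2 to get cos θ = 1 − 2(0.39) = 0.220, hence θ₀ = arccos 0.220 = 77.3°.
A waning Moon lies in 180°–360°, so θ = 360° − 77.3° = 282.7°.
At 360°/29.53 d per day, 282.7° corresponds to 23.19 days.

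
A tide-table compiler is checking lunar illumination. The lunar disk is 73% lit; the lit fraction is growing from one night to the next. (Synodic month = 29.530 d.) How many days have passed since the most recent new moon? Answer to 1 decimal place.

From f = (1 − cos θ)/2: cos θ = 1 − 2×0.73 = -0.460; arccos → 117.4°.
Before full moon the principal value applies: θ = 117.4°.
At 360°/29.530 d per day, 117.4° corresponds to 9.63 days.

9.6 days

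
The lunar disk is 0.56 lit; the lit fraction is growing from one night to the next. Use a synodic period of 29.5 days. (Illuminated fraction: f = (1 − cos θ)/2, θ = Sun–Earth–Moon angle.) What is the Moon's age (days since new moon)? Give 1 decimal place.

7.9 days

From f = (1 − cos θ)/2: cos θ = 1 − 2×0.56 = -0.120; arccos → 96.9°.
Before full moon the principal value applies: θ = 96.9°.
Age = 29.5 × 96.9°/360° ≈ 7.94 days.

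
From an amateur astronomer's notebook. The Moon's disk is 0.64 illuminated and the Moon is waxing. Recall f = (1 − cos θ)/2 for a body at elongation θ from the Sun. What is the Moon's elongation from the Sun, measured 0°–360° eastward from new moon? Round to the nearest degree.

106°

Invert f = (1 − cos θ)/2 to get cos θ = 1 − 2(0.64) = -0.280, hence θ₀ = arccos -0.280 = 106.3°.
The Moon is waxing (0°–180°), so θ = 106.3° directly.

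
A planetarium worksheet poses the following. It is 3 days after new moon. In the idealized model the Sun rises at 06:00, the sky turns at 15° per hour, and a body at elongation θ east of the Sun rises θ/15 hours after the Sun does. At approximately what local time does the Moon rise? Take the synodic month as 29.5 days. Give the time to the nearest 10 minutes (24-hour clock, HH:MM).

The Moon has covered 3/29.5 of its cycle, so θ ≈ 360° × 3/29.5 = 36.6°.
The Moon trails the Sun by θ/15 = 36.6/15 ≈ 2.44 hours.
06:00 + 2.441 h ≈ 08:26 → 08:30 to the nearest ten minutes.

08:30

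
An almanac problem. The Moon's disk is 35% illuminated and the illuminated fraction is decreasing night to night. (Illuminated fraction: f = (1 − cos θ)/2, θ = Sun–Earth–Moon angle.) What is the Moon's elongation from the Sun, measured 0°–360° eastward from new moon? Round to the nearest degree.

cos θ = 1 − 2f = 0.300, giving a principal value of 72.5°.
A waning Moon lies in 180°–360°, so θ = 360° − 72.5° = 287.5°.

287°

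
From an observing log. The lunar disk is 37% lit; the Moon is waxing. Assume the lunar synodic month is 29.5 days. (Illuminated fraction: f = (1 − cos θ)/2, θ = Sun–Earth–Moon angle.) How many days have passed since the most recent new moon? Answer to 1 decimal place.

6.1 days

From f = (1 − cos θ)/2: cos θ = 1 − 2×0.37 = 0.260; arccos → 74.9°.
The Moon is waxing (0°–180°), so θ = 74.9° directly.
Age = 29.5 × 74.9°/360° ≈ 6.14 days.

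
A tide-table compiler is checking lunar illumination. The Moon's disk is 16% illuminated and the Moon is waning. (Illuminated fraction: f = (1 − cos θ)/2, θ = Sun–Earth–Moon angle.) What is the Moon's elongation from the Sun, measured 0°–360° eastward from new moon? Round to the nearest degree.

313°

Invert f = (1 − cos θ)/2 to get cos θ = 1 − 2(0.16) = 0.680, hence θ₀ = arccos 0.680 = 47.2°.
A waning Moon lies in 180°–360°, so θ = 360° − 47.2° = 312.8°.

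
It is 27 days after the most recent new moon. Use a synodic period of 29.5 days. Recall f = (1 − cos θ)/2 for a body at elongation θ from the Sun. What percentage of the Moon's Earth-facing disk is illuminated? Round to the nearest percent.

Phase angle: θ = 360°·(27 d)/(29.5 d) = 329.5°.
cos 329.5° = 0.862, so f = (1 − 0.862)/2 = 0.069, so 7%.

7%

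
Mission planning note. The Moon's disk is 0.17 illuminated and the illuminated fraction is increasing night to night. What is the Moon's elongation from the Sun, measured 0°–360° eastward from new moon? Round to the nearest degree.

49°

From f = (1 − cos θ)/2: cos θ = 1 − 2×0.17 = 0.660; arccos → 48.7°.
Before full moon the principal value applies: θ = 48.7°.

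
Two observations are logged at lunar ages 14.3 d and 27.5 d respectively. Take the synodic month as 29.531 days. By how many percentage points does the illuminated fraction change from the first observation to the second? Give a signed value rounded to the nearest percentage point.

-95 percentage points

θ₁ = 360° × 14.3/29.531 = 174.3°, f₁ = (1 − cos θ₁)/2 = 0.998.
θ₂ = 360° × 27.5/29.531 = 335.2°, f₂ = (1 − cos θ₂)/2 = 0.046.
Change = f₂ − f₁ = -0.952 → -95 percentage points.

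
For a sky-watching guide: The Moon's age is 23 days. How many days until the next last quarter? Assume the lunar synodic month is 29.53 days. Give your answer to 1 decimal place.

Last quarter occurs at elongation 270°, i.e. at age 29.53 × 270/360 = 22.148 d.
This lunation's last quarter (22.148 d) has passed, so add one period: 51.678 − 23 = 28.678 days.

28.7 days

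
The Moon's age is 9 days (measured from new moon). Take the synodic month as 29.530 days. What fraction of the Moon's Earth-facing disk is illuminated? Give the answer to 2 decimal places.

0.67

The Moon has covered 9/29.530 of its cycle, so θ ≈ 360° × 9/29.530 = 109.7°.
cos 109.7° = (-0.337), so f = (1 − (-0.337))/2 = 0.669.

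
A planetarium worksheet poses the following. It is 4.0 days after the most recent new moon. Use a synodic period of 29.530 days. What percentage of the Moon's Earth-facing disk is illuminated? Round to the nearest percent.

Phase angle: θ = 360°·(4.0 d)/(29.530 d) = 48.8°.
Illuminated fraction = (1 − cos 48.8°)/2 = (1 − 0.659)/2 ≈ 0.170, so 17%.

17%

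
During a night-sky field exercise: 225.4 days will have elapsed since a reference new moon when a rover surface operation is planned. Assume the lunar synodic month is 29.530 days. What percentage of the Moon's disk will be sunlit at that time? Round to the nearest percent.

Reduce mod P: 225.4 − 7×29.530 = 18.69 d into the current lunation.
Phase angle: θ = 360°·(18.69 d)/(29.530 d) = 227.8°.
cos 227.8° = (-0.671), so f = (1 − (-0.671))/2 = 0.836, so 84%.

84%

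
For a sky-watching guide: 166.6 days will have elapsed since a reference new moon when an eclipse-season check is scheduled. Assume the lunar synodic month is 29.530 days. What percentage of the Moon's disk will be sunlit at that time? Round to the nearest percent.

81%

166.6/29.530 = 5.642 lunations, so 5 complete cycles and 18.95 d into the next.
Elongation θ = 360° × 18.95/29.530 ≈ 231.0°.
Illuminated fraction = (1 − cos 231.0°)/2 = (1 − (-0.629))/2 ≈ 0.815, so 81%.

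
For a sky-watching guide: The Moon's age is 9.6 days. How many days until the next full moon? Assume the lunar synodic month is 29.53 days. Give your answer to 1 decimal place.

Full moon occurs at elongation 180°, i.e. at age 29.53 × 180/360 = 14.765 d.
So 5.165 days remain (14.765 − 9.6).

5.2 days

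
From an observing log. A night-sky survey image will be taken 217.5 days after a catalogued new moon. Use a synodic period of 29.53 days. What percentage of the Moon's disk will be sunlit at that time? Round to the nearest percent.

217.5/29.53 = 7.365 lunations, so 7 complete cycles and 10.79 d into the next.
Phase angle: θ = 360°·(10.79 d)/(29.53 d) = 131.5°.
cos 131.5° = (-0.663), so f = (1 − (-0.663))/2 = 0.832, so 83%.

83%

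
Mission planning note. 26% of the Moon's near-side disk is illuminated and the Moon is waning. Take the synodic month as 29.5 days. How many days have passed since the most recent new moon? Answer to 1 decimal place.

24.5 days

From f = (1 − cos θ)/2: cos θ = 1 − 2×0.26 = 0.480; arccos → 61.3°.
Waning ⇒ past full, so θ = 360° − 61.3° = 298.7°.
Age = 29.5 × 298.7°/360° ≈ 24.48 days.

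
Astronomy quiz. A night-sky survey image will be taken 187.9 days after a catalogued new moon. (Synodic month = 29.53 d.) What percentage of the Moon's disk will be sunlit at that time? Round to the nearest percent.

187.9/29.53 = 6.363 lunations, so 6 complete cycles and 10.72 d into the next.
The Moon has covered 10.72/29.53 of its cycle, so θ ≈ 360° × 10.72/29.53 = 130.7°.
cos 130.7° = (-0.652), so f = (1 − (-0.652))/2 = 0.826, so 83%.

83%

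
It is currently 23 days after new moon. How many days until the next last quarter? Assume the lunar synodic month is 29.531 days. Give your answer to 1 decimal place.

28.7 days

Last quarter occurs at elongation 270°, i.e. at age 29.531 × 270/360 = 22.148 d.
This lunation's last quarter (22.148 d) has passed, so add one period: 51.679 − 23 = 28.679 days.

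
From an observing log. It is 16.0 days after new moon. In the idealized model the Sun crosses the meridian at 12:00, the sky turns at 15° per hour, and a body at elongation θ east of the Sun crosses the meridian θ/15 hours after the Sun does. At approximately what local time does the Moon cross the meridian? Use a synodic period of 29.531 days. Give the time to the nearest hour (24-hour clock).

Phase angle: θ = 360°·(16.0 d)/(29.531 d) = 195.0°.
At 15° of sky rotation per hour, 195.0° corresponds to a 13.00 h lag.
12:00 + 13.00 h ≈ 01:00 → 01:00 to the nearest hour.

01:00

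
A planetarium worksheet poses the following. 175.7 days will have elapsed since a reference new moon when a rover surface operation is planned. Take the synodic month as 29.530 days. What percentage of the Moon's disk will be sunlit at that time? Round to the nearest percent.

2%

175.7 d spans 5 complete synodic months (5 × 29.530 = 147.65 d) plus 28.05 d.
Phase angle: θ = 360°·(28.05 d)/(29.530 d) = 342.0°.
cos 342.0° = 0.951, so f = (1 − 0.951)/2 = 0.025, so 2%.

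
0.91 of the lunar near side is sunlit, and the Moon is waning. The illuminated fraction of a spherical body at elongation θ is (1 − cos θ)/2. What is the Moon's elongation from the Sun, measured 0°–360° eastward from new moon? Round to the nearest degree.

215°

Invert f = (1 − cos θ)/2 to get cos θ = 1 − 2(0.91) = -0.820, hence θ₀ = arccos -0.820 = 145.1°.
A waning Moon lies in 180°–360°, so θ = 360° − 145.1° = 214.9°.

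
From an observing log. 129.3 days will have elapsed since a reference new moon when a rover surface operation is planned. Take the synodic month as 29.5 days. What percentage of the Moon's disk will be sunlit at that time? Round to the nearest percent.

Reduce mod P: 129.3 − 4×29.5 = 11.30 d into the current lunation.
Phase angle: θ = 360°·(11.30 d)/(29.5 d) = 137.9°.
With cos θ = (-0.742), the lit fraction is (1 − (-0.742))/2 ≈ 0.871, so 87%.

87%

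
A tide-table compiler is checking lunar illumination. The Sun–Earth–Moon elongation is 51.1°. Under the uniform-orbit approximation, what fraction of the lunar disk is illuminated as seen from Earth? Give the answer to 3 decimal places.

f = (1 − cos 51.1°)/2 = (1 − 0.628)/2 ≈ 0.186.

0.186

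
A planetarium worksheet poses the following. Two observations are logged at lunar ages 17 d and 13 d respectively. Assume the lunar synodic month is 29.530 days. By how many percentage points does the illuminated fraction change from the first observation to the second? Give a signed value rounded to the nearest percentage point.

+2 pp

θ₁ = 360° × 17/29.530 = 207.2°, f₁ = (1 − cos θ₁)/2 = 0.945.
θ₂ = 360° × 13/29.530 = 158.5°, f₂ = (1 − cos θ₂)/2 = 0.965.
Change = f₂ − f₁ = +0.021 → +2 percentage points.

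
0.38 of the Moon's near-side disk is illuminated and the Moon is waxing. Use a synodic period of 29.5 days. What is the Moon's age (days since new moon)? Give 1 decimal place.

Invert f = (1 − cos θ)/2 to get cos θ = 1 − 2(0.38) = 0.240, hence θ₀ = arccos 0.240 = 76.1°.
Before full moon the principal value applies: θ = 76.1°.
Age = 29.5 × 76.1°/360° ≈ 6.24 days.

6.2 days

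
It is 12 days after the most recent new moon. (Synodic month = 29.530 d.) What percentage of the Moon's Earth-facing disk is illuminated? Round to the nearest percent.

92%

Elongation θ = 360° × 12/29.530 ≈ 146.3°.
Illuminated fraction = (1 − cos 146.3°)/2 = (1 − (-0.832))/2 ≈ 0.916, so 92%.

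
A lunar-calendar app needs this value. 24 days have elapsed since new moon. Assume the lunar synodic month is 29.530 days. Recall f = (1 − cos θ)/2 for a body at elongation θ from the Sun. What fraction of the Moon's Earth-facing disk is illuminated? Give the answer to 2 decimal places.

The Moon has covered 24/29.530 of its cycle, so θ ≈ 360° × 24/29.530 = 292.6°.
cos 292.6° = 0.384, so f = (1 − 0.384)/2 = 0.308.

0.31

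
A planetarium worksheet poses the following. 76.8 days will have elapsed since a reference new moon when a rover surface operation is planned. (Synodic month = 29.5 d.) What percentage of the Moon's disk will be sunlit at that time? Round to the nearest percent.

90%

76.8/29.5 = 2.603 lunations, so 2 complete cycles and 17.80 d into the next.
Phase angle: θ = 360°·(17.80 d)/(29.5 d) = 217.2°.
cos 217.2° = (-0.796), so f = (1 − (-0.796))/2 = 0.898, so 90%.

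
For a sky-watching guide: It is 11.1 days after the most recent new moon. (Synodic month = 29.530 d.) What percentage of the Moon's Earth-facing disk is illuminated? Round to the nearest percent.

Elongation θ = 360° × 11.1/29.530 ≈ 135.3°.
Illuminated fraction = (1 − cos 135.3°)/2 = (1 − (-0.711))/2 ≈ 0.856, so 86%.

86%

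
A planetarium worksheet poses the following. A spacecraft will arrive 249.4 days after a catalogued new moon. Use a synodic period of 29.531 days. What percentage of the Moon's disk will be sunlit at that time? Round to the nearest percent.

249.4 d spans 8 complete synodic months (8 × 29.531 = 236.25 d) plus 13.15 d.
Phase angle: θ = 360°·(13.15 d)/(29.531 d) = 160.3°.
cos 160.3° = (-0.942), so f = (1 − (-0.942))/2 = 0.971, so 97%.

97%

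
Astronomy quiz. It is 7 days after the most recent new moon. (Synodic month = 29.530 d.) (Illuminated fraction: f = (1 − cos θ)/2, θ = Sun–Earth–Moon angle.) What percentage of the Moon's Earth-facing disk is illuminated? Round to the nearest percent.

The Moon has covered 7/29.530 of its cycle, so θ ≈ 360° × 7/29.530 = 85.3°.
cos 85.3° = 0.081, so f = (1 − 0.081)/2 = 0.459, so 46%.

46%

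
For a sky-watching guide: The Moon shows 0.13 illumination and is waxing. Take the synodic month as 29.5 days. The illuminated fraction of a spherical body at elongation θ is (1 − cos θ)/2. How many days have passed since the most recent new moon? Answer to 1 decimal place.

Invert f = (1 − cos θ)/2 to get cos θ = 1 − 2(0.13) = 0.740, hence θ₀ = arccos 0.740 = 42.3°.
The Moon is waxing (0°–180°), so θ = 42.3° directly.
That fraction of the synodic month is 42.3/360 × 29.5 d ≈ 3.46 d.

3.5 days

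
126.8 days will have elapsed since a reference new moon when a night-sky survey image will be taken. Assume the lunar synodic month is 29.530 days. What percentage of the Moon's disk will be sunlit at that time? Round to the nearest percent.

Reduce mod P: 126.8 − 4×29.530 = 8.68 d into the current lunation.
Elongation θ = 360° × 8.68/29.530 ≈ 105.8°.
cos 105.8° = (-0.273), so f = (1 − (-0.273))/2 = 0.636, so 64%.

64%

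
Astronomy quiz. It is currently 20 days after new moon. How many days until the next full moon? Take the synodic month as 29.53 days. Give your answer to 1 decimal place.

Full moon is 0.5 of the way through the cycle: age 0.5 × 29.53 = 14.765 d.
This lunation's full moon (14.765 d) has passed, so add one period: 44.295 − 20 = 24.295 days.

24.3 days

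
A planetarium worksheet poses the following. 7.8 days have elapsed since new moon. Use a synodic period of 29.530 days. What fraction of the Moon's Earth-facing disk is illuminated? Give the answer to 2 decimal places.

The Moon has covered 7.8/29.530 of its cycle, so θ ≈ 360° × 7.8/29.530 = 95.1°.
Illuminated fraction = (1 − cos 95.1°)/2 = (1 − (-0.089))/2 ≈ 0.544.

0.54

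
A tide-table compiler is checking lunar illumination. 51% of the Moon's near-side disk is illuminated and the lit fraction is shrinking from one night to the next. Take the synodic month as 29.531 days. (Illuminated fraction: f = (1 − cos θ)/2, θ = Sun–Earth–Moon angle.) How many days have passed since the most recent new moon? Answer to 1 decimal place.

22.1 days

From f = (1 − cos θ)/2: cos θ = 1 − 2×0.51 = -0.020; arccos → 91.1°.
A waning Moon lies in 180°–360°, so θ = 360° − 91.1° = 268.9°.
At 360°/29.531 d per day, 268.9° corresponds to 22.05 days.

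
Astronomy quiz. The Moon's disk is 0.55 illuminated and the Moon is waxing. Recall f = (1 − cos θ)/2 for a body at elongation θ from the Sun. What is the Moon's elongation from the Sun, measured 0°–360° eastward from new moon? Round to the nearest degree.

Invert f = (1 − cos θ)/2 to get cos θ = 1 − 2(0.55) = -0.100, hence θ₀ = arccos -0.100 = 95.7°.
The Moon is waxing (0°–180°), so θ = 95.7° directly.

96°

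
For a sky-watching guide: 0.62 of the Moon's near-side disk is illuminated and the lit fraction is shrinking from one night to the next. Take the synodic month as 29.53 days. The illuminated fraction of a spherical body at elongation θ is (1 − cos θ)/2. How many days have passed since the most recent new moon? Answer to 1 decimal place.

From f = (1 − cos θ)/2: cos θ = 1 − 2×0.62 = -0.240; arccos → 103.9°.
Waning ⇒ past full, so θ = 360° − 103.9° = 256.1°.
Age = 29.53 × 256.1°/360° ≈ 21.01 days.

21.0 days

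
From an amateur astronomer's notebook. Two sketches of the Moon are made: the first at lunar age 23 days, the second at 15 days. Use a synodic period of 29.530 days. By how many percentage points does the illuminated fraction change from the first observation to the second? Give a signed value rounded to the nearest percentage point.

First observation: θ = 360°·23/29.530 = 280.4°, so f = 0.410.
Second observation: θ = 182.9°, f = 0.999.
Δf = 0.999 − 0.410 = +0.590, i.e. +59 pp.

+59 pp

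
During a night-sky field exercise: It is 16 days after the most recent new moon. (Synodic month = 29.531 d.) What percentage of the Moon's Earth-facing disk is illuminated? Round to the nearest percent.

98%

Phase angle: θ = 360°·(16 d)/(29.531 d) = 195.0°.
Illuminated fraction = (1 − cos 195.0°)/2 = (1 − (-0.966))/2 ≈ 0.983, so 98%.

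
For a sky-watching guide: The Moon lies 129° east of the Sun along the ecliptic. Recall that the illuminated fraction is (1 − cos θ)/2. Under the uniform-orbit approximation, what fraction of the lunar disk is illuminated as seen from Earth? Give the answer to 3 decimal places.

cos 129° = (-0.629), so f = (1 − (-0.629))/2 = 0.815.

0.815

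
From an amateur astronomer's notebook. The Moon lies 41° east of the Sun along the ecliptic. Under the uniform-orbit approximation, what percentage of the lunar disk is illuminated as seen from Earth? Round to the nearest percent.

12%

cos 41° = 0.755, so f = (1 − 0.755)/2 = 0.123, i.e. 12%.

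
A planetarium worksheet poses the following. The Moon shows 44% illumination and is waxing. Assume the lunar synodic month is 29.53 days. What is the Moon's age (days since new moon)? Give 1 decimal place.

From f = (1 − cos θ)/2: cos θ = 1 − 2×0.44 = 0.120; arccos → 83.1°.
Before full moon the principal value applies: θ = 83.1°.
Age = 29.53 × 83.1°/360° ≈ 6.82 days.

6.8 days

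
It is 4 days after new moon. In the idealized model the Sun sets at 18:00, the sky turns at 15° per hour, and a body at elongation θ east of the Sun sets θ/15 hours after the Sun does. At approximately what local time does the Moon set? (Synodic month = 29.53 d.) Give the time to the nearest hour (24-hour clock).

Phase angle: θ = 360°·(4 d)/(29.53 d) = 48.8°.
Delay after the Sun = 48.8° / (15°/h) ≈ 3.25 h.
18:00 + 3.25 h ≈ 21:15 → 21:00 to the nearest hour.

21:00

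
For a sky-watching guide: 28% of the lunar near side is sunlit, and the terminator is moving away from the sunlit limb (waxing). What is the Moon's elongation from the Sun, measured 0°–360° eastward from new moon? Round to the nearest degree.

Invert f = (1 − cos θ)/2 to get cos θ = 1 − 2(0.28) = 0.440, hence θ₀ = arccos 0.440 = 63.9°.
Waxing ⇒ before full, so θ = 63.9°.

64°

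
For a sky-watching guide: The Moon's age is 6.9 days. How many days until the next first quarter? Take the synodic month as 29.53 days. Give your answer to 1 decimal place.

First quarter occurs at elongation 90°, i.e. at age 29.53 × 90/360 = 7.383 d.
So 0.483 days remain (7.383 − 6.9).

0.5 days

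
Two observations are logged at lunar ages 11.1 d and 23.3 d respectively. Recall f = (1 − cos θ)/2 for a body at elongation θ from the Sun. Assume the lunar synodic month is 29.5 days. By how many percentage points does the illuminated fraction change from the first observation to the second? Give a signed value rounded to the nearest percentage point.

First observation: θ = 360°·11.1/29.5 = 135.5°, so f = 0.856.
Second observation: θ = 284.3°, f = 0.376.
Δf = 0.376 − 0.856 = -0.480, i.e. -48 pp.

-48 pp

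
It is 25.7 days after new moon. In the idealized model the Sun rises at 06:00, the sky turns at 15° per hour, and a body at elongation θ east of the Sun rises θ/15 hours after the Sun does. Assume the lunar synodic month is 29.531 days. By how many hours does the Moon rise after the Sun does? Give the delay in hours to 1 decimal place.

20.9 h

The Moon has covered 25.7/29.531 of its cycle, so θ ≈ 360° × 25.7/29.531 = 313.3°.
The Moon trails the Sun by θ/15 = 313.3/15 ≈ 20.89 hours.
So the Moon rises 20.89 h after the Sun.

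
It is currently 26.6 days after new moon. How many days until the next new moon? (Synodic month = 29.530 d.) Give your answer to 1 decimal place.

2.9 days

One full lunation from the last new moon is 29.530 d; remaining = 29.530 − 26.6 = 2.930 d.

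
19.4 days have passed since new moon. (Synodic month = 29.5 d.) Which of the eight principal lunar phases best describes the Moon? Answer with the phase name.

waning gibbous

At 19.4/29.5 of the cycle, θ ≈ 237° — the waning gibbous range.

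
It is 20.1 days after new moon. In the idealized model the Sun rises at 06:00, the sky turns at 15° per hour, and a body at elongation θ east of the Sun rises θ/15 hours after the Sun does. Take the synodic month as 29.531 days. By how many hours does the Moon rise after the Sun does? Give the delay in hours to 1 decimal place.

Phase angle: θ = 360°·(20.1 d)/(29.531 d) = 245.0°.
At 15° of sky rotation per hour, 245.0° corresponds to a 16.34 h lag.
So the Moon rises 16.34 h after the Sun.

16.3 h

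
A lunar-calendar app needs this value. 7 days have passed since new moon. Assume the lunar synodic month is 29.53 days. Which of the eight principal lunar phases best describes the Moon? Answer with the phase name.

first quarter

θ ≈ 360° × 7/29.53 = 85°, which falls in the first quarter sector.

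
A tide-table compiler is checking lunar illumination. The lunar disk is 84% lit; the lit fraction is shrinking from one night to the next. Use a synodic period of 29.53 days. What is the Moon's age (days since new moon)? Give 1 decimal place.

18.6 days

From f = (1 − cos θ)/2: cos θ = 1 − 2×0.84 = -0.680; arccos → 132.8°.
A waning Moon lies in 180°–360°, so θ = 360° − 132.8° = 227.2°.
Age = 29.53 × 227.2°/360° ≈ 18.63 days.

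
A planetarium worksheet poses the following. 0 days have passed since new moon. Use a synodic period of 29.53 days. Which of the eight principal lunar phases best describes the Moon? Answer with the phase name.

new moon

θ ≈ 360° × 0/29.53 = 0°, which falls in the new moon sector.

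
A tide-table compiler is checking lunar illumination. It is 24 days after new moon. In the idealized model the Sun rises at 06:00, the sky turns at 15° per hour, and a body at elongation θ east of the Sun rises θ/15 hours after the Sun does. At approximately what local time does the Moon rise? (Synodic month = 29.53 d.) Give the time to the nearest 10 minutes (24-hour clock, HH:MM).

01:30

The Moon has covered 24/29.53 of its cycle, so θ ≈ 360° × 24/29.53 = 292.6°.
At 15° of sky rotation per hour, 292.6° corresponds to a 19.51 h lag.
06:00 + 19.506 h ≈ 01:30 → 01:30 to the nearest ten minutes.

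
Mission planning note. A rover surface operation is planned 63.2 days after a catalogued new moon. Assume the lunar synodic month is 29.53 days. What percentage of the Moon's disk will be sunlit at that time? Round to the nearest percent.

18%

63.2 d spans 2 complete synodic months (2 × 29.53 = 59.06 d) plus 4.14 d.
Elongation θ = 360° × 4.14/29.53 ≈ 50.5°.
cos 50.5° = 0.636, so f = (1 − 0.636)/2 = 0.182, so 18%.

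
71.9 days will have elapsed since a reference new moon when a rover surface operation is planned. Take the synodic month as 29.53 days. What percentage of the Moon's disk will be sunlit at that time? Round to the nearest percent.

71.9 d spans 2 complete synodic months (2 × 29.53 = 59.06 d) plus 12.84 d.
Phase angle: θ = 360°·(12.84 d)/(29.53 d) = 156.5°.
Illuminated fraction = (1 − cos 156.5°)/2 = (1 − (-0.917))/2 ≈ 0.959, so 96%.

96%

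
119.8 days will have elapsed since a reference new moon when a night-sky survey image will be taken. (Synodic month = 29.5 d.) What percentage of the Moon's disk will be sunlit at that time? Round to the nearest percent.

4%

119.8 d spans 4 complete synodic months (4 × 29.5 = 118.00 d) plus 1.80 d.
The Moon has covered 1.80/29.5 of its cycle, so θ ≈ 360° × 1.80/29.5 = 22.0°.
Illuminated fraction = (1 − cos 22.0°)/2 = (1 − 0.927)/2 ≈ 0.036, so 4%.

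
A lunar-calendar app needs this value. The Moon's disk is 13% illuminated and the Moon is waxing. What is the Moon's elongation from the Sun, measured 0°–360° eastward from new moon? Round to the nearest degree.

From f = (1 − cos θ)/2: cos θ = 1 − 2×0.13 = 0.740; arccos → 42.3°.
The Moon is waxing (0°–180°), so θ = 42.3° directly.

42°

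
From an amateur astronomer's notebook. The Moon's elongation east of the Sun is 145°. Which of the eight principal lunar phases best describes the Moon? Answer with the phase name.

The waxing gibbous sector spans roughly 112°–158°; 145° falls inside it.

waxing gibbous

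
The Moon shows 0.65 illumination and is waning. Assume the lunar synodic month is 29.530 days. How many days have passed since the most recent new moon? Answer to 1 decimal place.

20.7 days

From f = (1 − cos θ)/2: cos θ = 1 − 2×0.65 = -0.300; arccos → 107.5°.
Since the Moon is past full (waning), take the reflex angle: θ = 360° − 107.5° = 252.5°.
At 360°/29.530 d per day, 252.5° corresponds to 20.72 days.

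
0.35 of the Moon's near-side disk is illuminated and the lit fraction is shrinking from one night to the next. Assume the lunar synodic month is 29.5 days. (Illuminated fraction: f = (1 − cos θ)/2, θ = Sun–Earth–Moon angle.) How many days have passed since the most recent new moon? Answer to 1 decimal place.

23.6 days

cos θ = 1 − 2f = 0.300, giving a principal value of 72.5°.
Waning ⇒ past full, so θ = 360° − 72.5° = 287.5°.
At 360°/29.5 d per day, 287.5° corresponds to 23.56 days.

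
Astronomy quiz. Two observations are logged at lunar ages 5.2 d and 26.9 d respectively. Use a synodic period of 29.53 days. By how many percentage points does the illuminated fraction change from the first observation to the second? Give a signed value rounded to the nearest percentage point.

First observation: θ = 360°·5.2/29.53 = 63.4°, so f = 0.276.
Second observation: θ = 327.9°, f = 0.076.
Δf = 0.076 − 0.276 = -0.200, i.e. -20 pp.

-20 pp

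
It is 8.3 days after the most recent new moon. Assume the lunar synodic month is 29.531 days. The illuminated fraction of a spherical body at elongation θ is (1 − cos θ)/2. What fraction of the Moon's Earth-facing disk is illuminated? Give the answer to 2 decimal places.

Elongation θ = 360° × 8.3/29.531 ≈ 101.2°.
With cos θ = (-0.194), the lit fraction is (1 − (-0.194))/2 ≈ 0.597.

0.60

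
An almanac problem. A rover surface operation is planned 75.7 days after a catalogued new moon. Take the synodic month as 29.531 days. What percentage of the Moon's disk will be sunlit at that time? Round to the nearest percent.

96%

Reduce mod P: 75.7 − 2×29.531 = 16.64 d into the current lunation.
The Moon has covered 16.64/29.531 of its cycle, so θ ≈ 360° × 16.64/29.531 = 202.8°.
Illuminated fraction = (1 − cos 202.8°)/2 = (1 − (-0.922))/2 ≈ 0.961, so 96%.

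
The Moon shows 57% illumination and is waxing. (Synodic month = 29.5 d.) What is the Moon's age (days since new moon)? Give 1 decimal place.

8.0 days

From f = (1 − cos θ)/2: cos θ = 1 − 2×0.57 = -0.140; arccos → 98.0°.
Waxing ⇒ before full, so θ = 98.0°.
Age = 29.5 × 98.0°/360° ≈ 8.03 days.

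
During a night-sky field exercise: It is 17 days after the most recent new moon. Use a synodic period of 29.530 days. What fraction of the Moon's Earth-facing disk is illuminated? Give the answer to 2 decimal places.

The Moon has covered 17/29.530 of its cycle, so θ ≈ 360° × 17/29.530 = 207.2°.
Illuminated fraction = (1 − cos 207.2°)/2 = (1 − (-0.889))/2 ≈ 0.945.

0.94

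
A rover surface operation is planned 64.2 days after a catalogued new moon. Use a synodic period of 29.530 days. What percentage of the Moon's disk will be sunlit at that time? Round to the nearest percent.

64.2 d spans 2 complete synodic months (2 × 29.530 = 59.06 d) plus 5.14 d.
Phase angle: θ = 360°·(5.14 d)/(29.530 d) = 62.7°.
With cos θ = 0.459, the lit fraction is (1 − 0.459)/2 ≈ 0.270, so 27%.

27%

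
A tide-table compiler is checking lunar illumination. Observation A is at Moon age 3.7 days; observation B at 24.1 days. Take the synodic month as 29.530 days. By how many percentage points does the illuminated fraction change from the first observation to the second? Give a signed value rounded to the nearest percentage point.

θ₁ = 360° × 3.7/29.530 = 45.1°, f₁ = (1 − cos θ₁)/2 = 0.147.
θ₂ = 360° × 24.1/29.530 = 293.8°, f₂ = (1 − cos θ₂)/2 = 0.298.
Change = f₂ − f₁ = +0.151 → +15 percentage points.

+15 pp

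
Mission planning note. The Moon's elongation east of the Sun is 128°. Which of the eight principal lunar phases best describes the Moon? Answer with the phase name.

waxing gibbous

The waxing gibbous sector spans roughly 112°–158°; 128° falls inside it.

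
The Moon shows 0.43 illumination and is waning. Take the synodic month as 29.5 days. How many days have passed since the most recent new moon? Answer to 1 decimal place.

22.8 days

cos θ = 1 − 2f = 0.140, giving a principal value of 82.0°.
Since the Moon is past full (waning), take the reflex angle: θ = 360° − 82.0° = 278.0°.
At 360°/29.5 d per day, 278.0° corresponds to 22.78 days.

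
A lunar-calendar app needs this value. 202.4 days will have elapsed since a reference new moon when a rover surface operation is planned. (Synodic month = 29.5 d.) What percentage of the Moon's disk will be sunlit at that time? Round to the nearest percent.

18%

202.4 d spans 6 complete synodic months (6 × 29.5 = 177.00 d) plus 25.40 d.
Phase angle: θ = 360°·(25.40 d)/(29.5 d) = 310.0°.
Illuminated fraction = (1 − cos 310.0°)/2 = (1 − 0.642)/2 ≈ 0.179, so 18%.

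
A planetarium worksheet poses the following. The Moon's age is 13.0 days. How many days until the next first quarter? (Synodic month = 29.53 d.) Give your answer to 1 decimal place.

23.9 days

First quarter is 0.25 of the way through the cycle: age 0.25 × 29.53 = 7.383 d.
Already past this cycle's first quarter; the next is at 7.383 + 29.53 = 36.913 d, so 36.913 − 13.0 = 23.913 days.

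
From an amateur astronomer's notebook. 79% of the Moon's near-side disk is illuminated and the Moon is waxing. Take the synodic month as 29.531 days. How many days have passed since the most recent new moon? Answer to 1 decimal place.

10.3 days

From f = (1 − cos θ)/2: cos θ = 1 − 2×0.79 = -0.580; arccos → 125.5°.
Before full moon the principal value applies: θ = 125.5°.
At 360°/29.531 d per day, 125.5° corresponds to 10.29 days.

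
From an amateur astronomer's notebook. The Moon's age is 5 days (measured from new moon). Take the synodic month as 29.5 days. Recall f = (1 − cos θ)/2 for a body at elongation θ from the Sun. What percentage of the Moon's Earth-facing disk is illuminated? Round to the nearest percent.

26%

Elongation θ = 360° × 5/29.5 ≈ 61.0°.
With cos θ = 0.485, the lit fraction is (1 − 0.485)/2 ≈ 0.258, so 26%.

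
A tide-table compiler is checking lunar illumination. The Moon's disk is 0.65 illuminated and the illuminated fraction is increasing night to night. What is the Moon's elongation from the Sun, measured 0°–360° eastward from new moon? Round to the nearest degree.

cos θ = 1 − 2f = -0.300, giving a principal value of 107.5°.
Waxing ⇒ before full, so θ = 107.5°.

107°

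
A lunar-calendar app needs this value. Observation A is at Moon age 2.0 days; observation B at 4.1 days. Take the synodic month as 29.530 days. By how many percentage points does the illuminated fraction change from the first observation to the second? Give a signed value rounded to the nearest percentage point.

θ₁ = 360° × 2.0/29.530 = 24.4°, f₁ = (1 − cos θ₁)/2 = 0.045.
θ₂ = 360° × 4.1/29.530 = 50.0°, f₂ = (1 − cos θ₂)/2 = 0.178.
Change = f₂ − f₁ = +0.134 → +13 percentage points.

+13 pp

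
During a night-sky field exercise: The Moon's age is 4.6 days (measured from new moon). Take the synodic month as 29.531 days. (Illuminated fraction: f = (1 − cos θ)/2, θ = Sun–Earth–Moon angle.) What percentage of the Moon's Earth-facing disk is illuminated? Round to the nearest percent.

22%

The Moon has covered 4.6/29.531 of its cycle, so θ ≈ 360° × 4.6/29.531 = 56.1°.
Illuminated fraction = (1 − cos 56.1°)/2 = (1 − 0.558)/2 ≈ 0.221, so 22%.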